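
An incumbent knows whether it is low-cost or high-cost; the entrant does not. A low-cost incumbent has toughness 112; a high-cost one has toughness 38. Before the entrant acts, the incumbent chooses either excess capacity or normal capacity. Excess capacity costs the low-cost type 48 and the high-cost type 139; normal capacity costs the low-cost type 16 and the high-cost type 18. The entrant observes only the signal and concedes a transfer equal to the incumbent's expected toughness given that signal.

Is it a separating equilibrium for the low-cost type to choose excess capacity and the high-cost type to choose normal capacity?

If types separate, excess capacity earns payment 112 and normal capacity earns 38.
Low-cost: excess capacity gives 112 − 48 = 64; normal capacity gives 38 − 16 = 22. No deviation. ✓
High-cost: normal capacity gives 38 − 18 = 20; excess capacity gives 112 − 139 = -27. No deviation. ✓
Neither type gains from mimicking the other.

Yes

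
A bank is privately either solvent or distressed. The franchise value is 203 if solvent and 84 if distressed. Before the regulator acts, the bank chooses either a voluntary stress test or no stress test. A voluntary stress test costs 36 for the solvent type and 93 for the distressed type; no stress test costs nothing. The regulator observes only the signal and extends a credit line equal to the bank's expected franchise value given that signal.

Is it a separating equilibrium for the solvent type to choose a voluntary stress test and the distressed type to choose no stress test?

No

If types separate, stress test earns payment 203 and no stress test earns 84.
Solvent: stress test gives 203 − 36 = 167; no stress test gives 84 − 0 = 84. No deviation. ✓
Distressed: no stress test gives 84 − 0 = 84; stress test gives 203 − 93 = 110. Would deviate. ✗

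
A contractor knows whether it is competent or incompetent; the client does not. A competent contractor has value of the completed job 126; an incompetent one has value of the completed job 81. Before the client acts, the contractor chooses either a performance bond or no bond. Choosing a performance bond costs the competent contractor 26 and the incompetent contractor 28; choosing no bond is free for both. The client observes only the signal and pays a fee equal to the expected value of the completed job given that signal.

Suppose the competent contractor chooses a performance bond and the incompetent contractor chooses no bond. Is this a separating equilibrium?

If types separate, bond earns payment 126 and no bond earns 81.
Competent: bond gives 126 − 26 = 100; no bond gives 81 − 0 = 81. No deviation. ✓
Incompetent: no bond gives 81 − 0 = 81; bond gives 126 − 28 = 98. Would deviate. ✗

No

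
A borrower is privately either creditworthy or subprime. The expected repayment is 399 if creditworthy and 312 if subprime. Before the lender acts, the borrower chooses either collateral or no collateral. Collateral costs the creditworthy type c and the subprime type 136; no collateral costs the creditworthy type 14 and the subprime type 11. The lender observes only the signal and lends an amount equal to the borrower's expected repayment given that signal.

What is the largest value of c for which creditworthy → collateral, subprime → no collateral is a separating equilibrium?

Under separation: collateral → creditworthy (pays 399); no collateral → subprime (pays 312).
Subprime: 312 − 11 = 301 ≥ 399 − 136 = 263. Holds regardless of c. ✓
Creditworthy: 399 − c ≥ 312 − 14, so c ≤ 399 − 298 = 101.

101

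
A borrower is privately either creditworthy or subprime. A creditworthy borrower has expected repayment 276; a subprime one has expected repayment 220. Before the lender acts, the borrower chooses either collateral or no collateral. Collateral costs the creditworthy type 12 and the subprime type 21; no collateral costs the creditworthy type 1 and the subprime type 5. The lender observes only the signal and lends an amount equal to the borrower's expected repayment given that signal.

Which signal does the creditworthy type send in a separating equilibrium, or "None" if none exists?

Try creditworthy → collateral, subprime → no collateral:
  If types separate, collateral earns payment 276 and no collateral earns 220.
  Creditworthy: collateral gives 276 − 12 = 264; no collateral gives 220 − 1 = 219. No deviation. ✓
  Subprime: no collateral gives 220 − 5 = 215; collateral gives 276 − 21 = 255. Would deviate. ✗
Try creditworthy → no collateral, subprime → collateral:
  If types separate, no collateral earns payment 276 and collateral earns 220.
  Creditworthy: no collateral gives 276 − 1 = 275; collateral gives 220 − 12 = 208. No deviation. ✓
  Subprime: collateral gives 220 − 21 = 199; no collateral gives 276 − 5 = 271. Would deviate. ✗
Neither assignment is incentive-compatible.

None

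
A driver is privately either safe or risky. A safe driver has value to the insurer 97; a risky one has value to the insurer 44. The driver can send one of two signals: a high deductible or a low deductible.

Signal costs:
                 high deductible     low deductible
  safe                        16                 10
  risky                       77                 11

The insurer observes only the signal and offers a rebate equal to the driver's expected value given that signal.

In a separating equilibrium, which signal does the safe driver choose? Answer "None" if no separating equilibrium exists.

high deductible

Try safe → high deductible, risky → low deductible:
  If types separate, high deductible earns payment 97 and low deductible earns 44.
  Safe: high deductible gives 97 − 16 = 81; low deductible gives 44 − 10 = 34. No deviation. ✓
  Risky: low deductible gives 44 − 11 = 33; high deductible gives 97 − 77 = 20. No deviation. ✓
Both hold — the safe type sends high deductible.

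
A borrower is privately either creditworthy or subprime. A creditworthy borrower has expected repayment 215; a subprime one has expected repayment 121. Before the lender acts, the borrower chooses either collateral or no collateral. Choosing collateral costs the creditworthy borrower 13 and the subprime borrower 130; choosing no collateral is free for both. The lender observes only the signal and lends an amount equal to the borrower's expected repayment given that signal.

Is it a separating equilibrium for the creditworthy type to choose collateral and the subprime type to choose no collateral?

Yes

Under separation the lender infers type exactly: collateral → creditworthy (pays 215), no collateral → subprime (pays 121).
Creditworthy: collateral gives 215 − 13 = 202; no collateral gives 121 − 0 = 121. No deviation. ✓
Subprime: no collateral gives 121 − 0 = 121; collateral gives 215 − 130 = 85. No deviation. ✓
Both incentive constraints hold.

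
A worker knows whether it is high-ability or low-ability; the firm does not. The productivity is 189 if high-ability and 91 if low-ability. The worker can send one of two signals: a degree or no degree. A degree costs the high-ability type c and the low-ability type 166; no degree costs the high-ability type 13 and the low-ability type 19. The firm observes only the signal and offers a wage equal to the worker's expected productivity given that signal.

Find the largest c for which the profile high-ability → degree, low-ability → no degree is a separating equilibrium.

Under separation: degree → high-ability (pays 189); no degree → low-ability (pays 91).
Low-ability: 91 − 19 = 72 ≥ 189 − 166 = 23. Holds regardless of c. ✓
High-ability: 189 − c ≥ 91 − 13, so c ≤ 189 − 78 = 111.

111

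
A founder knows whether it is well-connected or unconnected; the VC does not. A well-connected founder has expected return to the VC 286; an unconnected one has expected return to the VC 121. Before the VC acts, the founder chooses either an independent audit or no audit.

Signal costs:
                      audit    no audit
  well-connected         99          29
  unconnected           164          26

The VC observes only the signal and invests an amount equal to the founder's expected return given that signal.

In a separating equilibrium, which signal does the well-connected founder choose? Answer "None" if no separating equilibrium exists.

None

Try well-connected → audit, unconnected → no audit:
  Under separation the VC infers type exactly: audit → well-connected (pays 286), no audit → unconnected (pays 121).
  Well-connected: audit gives 286 − 99 = 187; no audit gives 121 − 29 = 92. No deviation. ✓
  Unconnected: no audit gives 121 − 26 = 95; audit gives 286 − 164 = 122. Would deviate. ✗
Try well-connected → no audit, unconnected → audit:
  Under separation the VC infers type exactly: no audit → well-connected (pays 286), audit → unconnected (pays 121).
  Well-connected: no audit gives 286 − 29 = 257; audit gives 121 − 99 = 22. No deviation. ✓
  Unconnected: audit gives 121 − 164 = -43; no audit gives 286 − 26 = 260. Would deviate. ✗
Neither assignment is incentive-compatible.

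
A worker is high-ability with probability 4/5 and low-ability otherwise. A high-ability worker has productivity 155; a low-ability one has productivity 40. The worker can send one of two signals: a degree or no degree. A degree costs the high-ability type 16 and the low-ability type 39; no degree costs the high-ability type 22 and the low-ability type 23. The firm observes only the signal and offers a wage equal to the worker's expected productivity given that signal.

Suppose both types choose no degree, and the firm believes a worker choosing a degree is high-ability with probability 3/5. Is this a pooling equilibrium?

At the pooled signal (no degree) the firm holds the prior 4/5 and pays 4/5·155 + 1/5·40 = 132. Off-path (degree) belief 3/5 gives 3/5·155 + 2/5·40 = 109.
High-ability: no degree gives 132 − 22 = 110; degree gives 109 − 16 = 93. Stays. ✓
Low-ability: no degree gives 132 − 23 = 109; degree gives 109 − 39 = 70. Stays. ✓

Yes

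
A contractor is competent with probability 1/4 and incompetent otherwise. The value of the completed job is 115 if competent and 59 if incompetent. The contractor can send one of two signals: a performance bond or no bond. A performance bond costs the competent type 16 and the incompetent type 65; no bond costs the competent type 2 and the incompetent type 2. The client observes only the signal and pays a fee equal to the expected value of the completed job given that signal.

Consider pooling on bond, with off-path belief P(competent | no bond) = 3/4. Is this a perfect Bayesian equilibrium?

No

At the pooled signal (bond) the client holds the prior 1/4 and pays 1/4·115 + 3/4·59 = 73. Off-path (no bond) belief 3/4 gives 3/4·115 + 1/4·59 = 101.
Competent: bond gives 73 − 16 = 57; no bond gives 101 − 2 = 99. Deviates. ✗
Incompetent: bond gives 73 − 65 = 8; no bond gives 101 − 2 = 99. Deviates. ✗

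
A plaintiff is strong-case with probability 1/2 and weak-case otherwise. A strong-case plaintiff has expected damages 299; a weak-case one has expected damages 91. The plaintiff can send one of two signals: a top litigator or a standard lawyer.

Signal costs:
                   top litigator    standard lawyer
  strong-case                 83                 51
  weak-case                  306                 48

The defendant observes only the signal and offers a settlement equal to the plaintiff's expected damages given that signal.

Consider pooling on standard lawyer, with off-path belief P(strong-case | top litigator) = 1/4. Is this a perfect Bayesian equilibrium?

On the equilibrium path (standard lawyer) the defendant holds the prior 1/2 and pays 1/2·299 + 1/2·91 = 195. Off-path (top litigator) belief 1/4 gives 1/4·299 + 3/4·91 = 143.
Strong-case: standard lawyer gives 195 − 51 = 144; top litigator gives 143 − 83 = 60. Stays. ✓
Weak-case: standard lawyer gives 195 − 48 = 147; top litigator gives 143 − 306 = -163. Stays. ✓
Beliefs are Bayes-consistent on-path and both types best-respond.

Yes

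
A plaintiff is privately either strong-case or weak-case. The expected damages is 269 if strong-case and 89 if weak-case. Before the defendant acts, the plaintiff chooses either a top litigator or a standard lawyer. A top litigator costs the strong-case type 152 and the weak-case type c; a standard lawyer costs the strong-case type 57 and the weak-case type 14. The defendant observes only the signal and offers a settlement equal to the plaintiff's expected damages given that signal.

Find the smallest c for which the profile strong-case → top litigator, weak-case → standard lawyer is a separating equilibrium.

Under separation: top litigator → strong-case (pays 269); standard lawyer → weak-case (pays 89).
Strong-case: 269 − 152 = 117 ≥ 89 − 57 = 32. Holds regardless of c. ✓
Weak-case: 89 − 14 ≥ 269 − c, so c ≥ 269 − 75 = 194.

194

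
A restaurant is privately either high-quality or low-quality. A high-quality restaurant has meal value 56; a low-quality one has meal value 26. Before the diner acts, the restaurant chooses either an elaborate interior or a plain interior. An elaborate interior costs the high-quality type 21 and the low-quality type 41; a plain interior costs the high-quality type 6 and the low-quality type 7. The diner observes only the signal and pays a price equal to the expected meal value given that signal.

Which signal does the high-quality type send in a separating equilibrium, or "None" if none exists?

Try high-quality → elaborate interior, low-quality → plain interior:
  Under separation the diner infers type exactly: elaborate interior → high-quality (pays 56), plain interior → low-quality (pays 26).
  High-quality: elaborate interior gives 56 − 21 = 35; plain interior gives 26 − 6 = 20. No deviation. ✓
  Low-quality: plain interior gives 26 − 7 = 19; elaborate interior gives 56 − 41 = 15. No deviation. ✓
Both hold — the high-quality type sends elaborate interior.

elaborate interior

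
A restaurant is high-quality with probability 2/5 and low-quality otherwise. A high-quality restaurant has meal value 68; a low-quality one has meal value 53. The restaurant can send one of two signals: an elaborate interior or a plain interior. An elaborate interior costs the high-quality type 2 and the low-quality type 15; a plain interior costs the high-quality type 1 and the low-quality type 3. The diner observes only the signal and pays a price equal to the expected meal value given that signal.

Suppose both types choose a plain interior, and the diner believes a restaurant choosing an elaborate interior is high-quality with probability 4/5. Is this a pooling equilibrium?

No

On the equilibrium path (plain interior) the diner holds the prior 2/5 and pays 2/5·68 + 3/5·53 = 59. Off-path (elaborate interior) belief 4/5 gives 4/5·68 + 1/5·53 = 65.
High-quality: plain interior gives 59 − 1 = 58; elaborate interior gives 65 − 2 = 63. Deviates. ✗
Low-quality: plain interior gives 59 − 3 = 56; elaborate interior gives 65 − 15 = 50. Stays. ✓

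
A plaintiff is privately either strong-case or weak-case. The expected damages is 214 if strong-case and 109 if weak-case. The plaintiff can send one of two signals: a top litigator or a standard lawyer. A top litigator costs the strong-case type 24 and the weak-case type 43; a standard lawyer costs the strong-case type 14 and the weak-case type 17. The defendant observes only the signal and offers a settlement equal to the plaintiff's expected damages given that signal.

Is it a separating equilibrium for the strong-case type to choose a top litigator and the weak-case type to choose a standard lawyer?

If types separate, top litigator earns payment 214 and standard lawyer earns 109.
Strong-case: top litigator gives 214 − 24 = 190; standard lawyer gives 109 − 14 = 95. No deviation. ✓
Weak-case: standard lawyer gives 109 − 17 = 92; top litigator gives 214 − 43 = 171. Would deviate. ✗

No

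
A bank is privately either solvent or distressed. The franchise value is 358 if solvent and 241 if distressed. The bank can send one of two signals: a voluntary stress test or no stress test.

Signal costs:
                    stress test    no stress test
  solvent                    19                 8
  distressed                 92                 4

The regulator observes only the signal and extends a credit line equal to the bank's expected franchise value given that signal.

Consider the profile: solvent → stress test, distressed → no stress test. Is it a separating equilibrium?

Under separation the regulator infers type exactly: stress test → solvent (pays 358), no stress test → distressed (pays 241).
Solvent: stress test gives 358 − 19 = 339; no stress test gives 241 − 8 = 233. No deviation. ✓
Distressed: no stress test gives 241 − 4 = 237; stress test gives 358 − 92 = 266. Would deviate. ✗

No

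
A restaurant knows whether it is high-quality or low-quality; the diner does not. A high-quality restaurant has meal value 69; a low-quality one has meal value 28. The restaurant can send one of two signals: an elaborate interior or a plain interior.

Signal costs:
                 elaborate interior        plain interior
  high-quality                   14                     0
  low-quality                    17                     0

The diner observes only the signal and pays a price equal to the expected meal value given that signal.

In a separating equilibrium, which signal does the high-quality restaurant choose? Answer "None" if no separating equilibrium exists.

None

Try high-quality → elaborate interior, low-quality → plain interior:
  If types separate, elaborate interior earns payment 69 and plain interior earns 28.
  High-quality: elaborate interior gives 69 − 14 = 55; plain interior gives 28 − 0 = 28. No deviation. ✓
  Low-quality: plain interior gives 28 − 0 = 28; elaborate interior gives 69 − 17 = 52. Would deviate. ✗
Try high-quality → plain interior, low-quality → elaborate interior:
  If types separate, plain interior earns payment 69 and elaborate interior earns 28.
  High-quality: plain interior gives 69 − 0 = 69; elaborate interior gives 28 − 14 = 14. No deviation. ✓
  Low-quality: elaborate interior gives 28 − 17 = 11; plain interior gives 69 − 0 = 69. Would deviate. ✗
Neither assignment is incentive-compatible.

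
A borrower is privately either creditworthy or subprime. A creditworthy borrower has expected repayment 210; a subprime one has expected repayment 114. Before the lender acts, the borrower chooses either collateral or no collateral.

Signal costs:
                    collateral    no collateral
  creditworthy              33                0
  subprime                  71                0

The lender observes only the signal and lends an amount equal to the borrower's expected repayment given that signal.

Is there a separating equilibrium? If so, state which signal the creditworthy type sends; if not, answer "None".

Try creditworthy → collateral, subprime → no collateral:
  Under separation the lender infers type exactly: collateral → creditworthy (pays 210), no collateral → subprime (pays 114).
  Creditworthy: collateral gives 210 − 33 = 177; no collateral gives 114 − 0 = 114. No deviation. ✓
  Subprime: no collateral gives 114 − 0 = 114; collateral gives 210 − 71 = 139. Would deviate. ✗
Try creditworthy → no collateral, subprime → collateral:
  Under separation the lender infers type exactly: no collateral → creditworthy (pays 210), collateral → subprime (pays 114).
  Creditworthy: no collateral gives 210 − 0 = 210; collateral gives 114 − 33 = 81. No deviation. ✓
  Subprime: collateral gives 114 − 71 = 43; no collateral gives 210 − 0 = 210. Would deviate. ✗
Neither assignment is incentive-compatible.

None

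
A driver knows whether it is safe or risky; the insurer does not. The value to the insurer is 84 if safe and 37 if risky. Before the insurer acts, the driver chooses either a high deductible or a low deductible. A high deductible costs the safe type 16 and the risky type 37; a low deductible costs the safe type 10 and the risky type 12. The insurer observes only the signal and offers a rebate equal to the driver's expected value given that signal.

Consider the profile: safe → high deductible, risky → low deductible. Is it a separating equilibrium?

No

If types separate, high deductible earns payment 84 and low deductible earns 37.
Safe: high deductible gives 84 − 16 = 68; low deductible gives 37 − 10 = 27. No deviation. ✓
Risky: low deductible gives 37 − 12 = 25; high deductible gives 84 − 37 = 47. Would deviate. ✗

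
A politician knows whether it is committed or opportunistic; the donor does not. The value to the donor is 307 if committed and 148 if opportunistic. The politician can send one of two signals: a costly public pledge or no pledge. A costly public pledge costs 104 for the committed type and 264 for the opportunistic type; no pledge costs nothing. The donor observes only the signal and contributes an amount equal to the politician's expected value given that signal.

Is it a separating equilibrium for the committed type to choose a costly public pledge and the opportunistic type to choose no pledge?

Yes

If types separate, pledge earns payment 307 and no pledge earns 148.
Committed: pledge gives 307 − 104 = 203; no pledge gives 148 − 0 = 148. No deviation. ✓
Opportunistic: no pledge gives 148 − 0 = 148; pledge gives 307 − 264 = 43. No deviation. ✓
Both incentive constraints hold.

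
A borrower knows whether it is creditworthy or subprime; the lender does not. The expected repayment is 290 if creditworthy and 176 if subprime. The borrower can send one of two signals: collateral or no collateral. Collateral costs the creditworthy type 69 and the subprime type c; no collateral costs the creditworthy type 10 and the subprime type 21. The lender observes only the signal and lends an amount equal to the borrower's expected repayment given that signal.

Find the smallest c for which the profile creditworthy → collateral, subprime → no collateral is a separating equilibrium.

135

Under separation: collateral → creditworthy (pays 290); no collateral → subprime (pays 176).
Creditworthy: 290 − 69 = 221 ≥ 176 − 10 = 166. Holds regardless of c. ✓
Subprime: 176 − 21 ≥ 290 − c, so c ≥ 290 − 155 = 135.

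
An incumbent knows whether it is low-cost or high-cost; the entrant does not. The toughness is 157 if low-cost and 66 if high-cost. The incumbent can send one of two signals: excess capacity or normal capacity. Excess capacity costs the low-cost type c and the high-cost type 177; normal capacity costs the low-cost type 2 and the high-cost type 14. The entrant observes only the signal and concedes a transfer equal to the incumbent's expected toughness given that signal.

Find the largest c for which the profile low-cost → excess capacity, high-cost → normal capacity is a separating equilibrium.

Under separation: excess capacity → low-cost (pays 157); normal capacity → high-cost (pays 66).
High-cost: 66 − 14 = 52 ≥ 157 − 177 = -20. Holds regardless of c. ✓
Low-cost: 157 − c ≥ 66 − 2, so c ≤ 157 − 64 = 93.

93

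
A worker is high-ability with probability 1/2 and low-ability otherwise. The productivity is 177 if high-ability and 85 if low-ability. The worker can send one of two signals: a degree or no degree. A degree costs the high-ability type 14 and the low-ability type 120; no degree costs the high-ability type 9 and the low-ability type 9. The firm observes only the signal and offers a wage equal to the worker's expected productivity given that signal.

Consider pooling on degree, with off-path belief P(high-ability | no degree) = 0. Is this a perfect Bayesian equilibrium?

No

On the equilibrium path (degree) the firm holds the prior 1/2 and pays 1/2·177 + 1/2·85 = 131. Off-path (no degree) belief 0 gives 0·177 + 1·85 = 85.
High-ability: degree gives 131 − 14 = 117; no degree gives 85 − 9 = 76. Stays. ✓
Low-ability: degree gives 131 − 120 = 11; no degree gives 85 − 9 = 76. Deviates. ✗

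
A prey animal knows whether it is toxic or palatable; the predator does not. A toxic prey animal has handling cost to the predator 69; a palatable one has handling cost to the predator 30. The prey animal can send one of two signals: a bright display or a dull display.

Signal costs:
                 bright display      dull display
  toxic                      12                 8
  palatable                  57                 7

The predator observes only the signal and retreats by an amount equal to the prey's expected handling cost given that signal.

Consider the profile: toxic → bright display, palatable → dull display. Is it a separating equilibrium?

If types separate, bright display earns payment 69 and dull display earns 30.
Toxic: bright display gives 69 − 12 = 57; dull display gives 30 − 8 = 22. No deviation. ✓
Palatable: dull display gives 30 − 7 = 23; bright display gives 69 − 57 = 12. No deviation. ✓
Both incentive constraints hold.

Yes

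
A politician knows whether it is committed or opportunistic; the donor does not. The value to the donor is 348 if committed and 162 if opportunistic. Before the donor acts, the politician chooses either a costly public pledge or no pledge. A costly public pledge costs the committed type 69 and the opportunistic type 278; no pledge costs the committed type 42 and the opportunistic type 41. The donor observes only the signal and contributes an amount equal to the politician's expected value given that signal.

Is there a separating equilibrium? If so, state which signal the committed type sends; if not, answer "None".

Try committed → pledge, opportunistic → no pledge:
  If types separate, pledge earns payment 348 and no pledge earns 162.
  Committed: pledge gives 348 − 69 = 279; no pledge gives 162 − 42 = 120. No deviation. ✓
  Opportunistic: no pledge gives 162 − 41 = 121; pledge gives 348 − 278 = 70. No deviation. ✓
Both hold — the committed type sends pledge.

pledge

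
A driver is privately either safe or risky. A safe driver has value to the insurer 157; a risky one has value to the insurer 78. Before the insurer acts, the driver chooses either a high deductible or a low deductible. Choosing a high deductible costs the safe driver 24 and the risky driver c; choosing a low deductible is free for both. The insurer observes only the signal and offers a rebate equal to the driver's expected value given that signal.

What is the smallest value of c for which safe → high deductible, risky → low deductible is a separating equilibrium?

Under separation: high deductible → safe (pays 157); low deductible → risky (pays 78).
Safe: 157 − 24 = 133 ≥ 78 − 0 = 78. Holds regardless of c. ✓
Risky: 78 − 0 ≥ 157 − c, so c ≥ 157 − 78 = 79.

79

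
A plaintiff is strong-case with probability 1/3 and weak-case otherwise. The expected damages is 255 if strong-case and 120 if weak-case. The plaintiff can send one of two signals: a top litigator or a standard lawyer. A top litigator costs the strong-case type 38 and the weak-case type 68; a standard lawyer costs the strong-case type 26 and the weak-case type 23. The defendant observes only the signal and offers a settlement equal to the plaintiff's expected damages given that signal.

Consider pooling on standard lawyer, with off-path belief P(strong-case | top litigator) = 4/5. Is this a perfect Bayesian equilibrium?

No

At the pooled signal (standard lawyer) the defendant holds the prior 1/3 and pays 1/3·255 + 2/3·120 = 165. Off-path (top litigator) belief 4/5 gives 4/5·255 + 1/5·120 = 228.
Strong-case: standard lawyer gives 165 − 26 = 139; top litigator gives 228 − 38 = 190. Deviates. ✗
Weak-case: standard lawyer gives 165 − 23 = 142; top litigator gives 228 − 68 = 160. Deviates. ✗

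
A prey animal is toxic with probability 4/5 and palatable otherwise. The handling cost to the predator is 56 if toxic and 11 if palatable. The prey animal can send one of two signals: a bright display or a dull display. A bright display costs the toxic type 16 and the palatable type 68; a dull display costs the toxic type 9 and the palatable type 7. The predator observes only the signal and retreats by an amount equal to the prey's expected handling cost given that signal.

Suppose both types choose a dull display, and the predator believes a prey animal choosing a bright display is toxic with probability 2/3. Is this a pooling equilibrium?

On the equilibrium path (dull display) the predator holds the prior 4/5 and pays 4/5·56 + 1/5·11 = 47. Off-path (bright display) belief 2/3 gives 2/3·56 + 1/3·11 = 41.
Toxic: dull display gives 47 − 9 = 38; bright display gives 41 − 16 = 25. Stays. ✓
Palatable: dull display gives 47 − 7 = 40; bright display gives 41 − 68 = -27. Stays. ✓
Beliefs are Bayes-consistent on-path and both types best-respond.

Yes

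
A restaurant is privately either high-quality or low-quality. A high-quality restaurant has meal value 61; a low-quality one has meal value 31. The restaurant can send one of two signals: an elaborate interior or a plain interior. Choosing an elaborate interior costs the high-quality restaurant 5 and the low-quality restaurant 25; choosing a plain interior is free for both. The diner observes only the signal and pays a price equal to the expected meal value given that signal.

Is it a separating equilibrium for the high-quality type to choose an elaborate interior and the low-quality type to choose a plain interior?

No

If types separate, elaborate interior earns payment 61 and plain interior earns 31.
High-quality: elaborate interior gives 61 − 5 = 56; plain interior gives 31 − 0 = 31. No deviation. ✓
Low-quality: plain interior gives 31 − 0 = 31; elaborate interior gives 61 − 25 = 36. Would deviate. ✗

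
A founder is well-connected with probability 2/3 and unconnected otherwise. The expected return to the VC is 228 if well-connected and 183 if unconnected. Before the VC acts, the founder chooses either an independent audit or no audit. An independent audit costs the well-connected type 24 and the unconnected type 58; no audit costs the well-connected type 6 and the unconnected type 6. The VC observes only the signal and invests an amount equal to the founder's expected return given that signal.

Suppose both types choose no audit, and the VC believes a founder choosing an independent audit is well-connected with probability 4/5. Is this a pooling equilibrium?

At the pooled signal (no audit) the VC holds the prior 2/3 and pays 2/3·228 + 1/3·183 = 213. Off-path (audit) belief 4/5 gives 4/5·228 + 1/5·183 = 219.
Well-connected: no audit gives 213 − 6 = 207; audit gives 219 − 24 = 195. Stays. ✓
Unconnected: no audit gives 213 − 6 = 207; audit gives 219 − 58 = 161. Stays. ✓

Yes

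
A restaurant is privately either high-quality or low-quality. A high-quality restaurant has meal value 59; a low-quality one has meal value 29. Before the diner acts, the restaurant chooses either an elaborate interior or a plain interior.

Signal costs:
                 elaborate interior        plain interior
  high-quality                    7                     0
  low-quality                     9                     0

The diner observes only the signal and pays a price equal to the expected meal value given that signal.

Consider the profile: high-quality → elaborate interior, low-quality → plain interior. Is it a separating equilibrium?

If types separate, elaborate interior earns payment 59 and plain interior earns 29.
High-quality: elaborate interior gives 59 − 7 = 52; plain interior gives 29 − 0 = 29. No deviation. ✓
Low-quality: plain interior gives 29 − 0 = 29; elaborate interior gives 59 − 9 = 50. Would deviate. ✗

No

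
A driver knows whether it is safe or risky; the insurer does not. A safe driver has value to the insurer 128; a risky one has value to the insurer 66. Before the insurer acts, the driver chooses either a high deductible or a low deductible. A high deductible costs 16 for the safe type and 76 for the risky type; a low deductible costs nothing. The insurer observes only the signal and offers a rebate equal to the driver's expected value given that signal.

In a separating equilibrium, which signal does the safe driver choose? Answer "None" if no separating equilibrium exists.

high deductible

Try safe → high deductible, risky → low deductible:
  If types separate, high deductible earns payment 128 and low deductible earns 66.
  Safe: high deductible gives 128 − 16 = 112; low deductible gives 66 − 0 = 66. No deviation. ✓
  Risky: low deductible gives 66 − 0 = 66; high deductible gives 128 − 76 = 52. No deviation. ✓
Both hold — the safe type sends high deductible.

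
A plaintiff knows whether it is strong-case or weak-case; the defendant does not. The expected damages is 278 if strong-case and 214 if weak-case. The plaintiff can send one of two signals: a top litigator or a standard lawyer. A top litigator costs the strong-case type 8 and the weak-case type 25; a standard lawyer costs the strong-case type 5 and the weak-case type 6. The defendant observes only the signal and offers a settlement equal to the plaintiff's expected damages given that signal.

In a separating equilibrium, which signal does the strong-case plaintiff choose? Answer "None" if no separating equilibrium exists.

Try strong-case → top litigator, weak-case → standard lawyer:
  If types separate, top litigator earns payment 278 and standard lawyer earns 214.
  Strong-case: top litigator gives 278 − 8 = 270; standard lawyer gives 214 − 5 = 209. No deviation. ✓
  Weak-case: standard lawyer gives 214 − 6 = 208; top litigator gives 278 − 25 = 253. Would deviate. ✗
Try strong-case → standard lawyer, weak-case → top litigator:
  If types separate, standard lawyer earns payment 278 and top litigator earns 214.
  Strong-case: standard lawyer gives 278 − 5 = 273; top litigator gives 214 − 8 = 206. No deviation. ✓
  Weak-case: top litigator gives 214 − 25 = 189; standard lawyer gives 278 − 6 = 272. Would deviate. ✗
Neither assignment is incentive-compatible.

None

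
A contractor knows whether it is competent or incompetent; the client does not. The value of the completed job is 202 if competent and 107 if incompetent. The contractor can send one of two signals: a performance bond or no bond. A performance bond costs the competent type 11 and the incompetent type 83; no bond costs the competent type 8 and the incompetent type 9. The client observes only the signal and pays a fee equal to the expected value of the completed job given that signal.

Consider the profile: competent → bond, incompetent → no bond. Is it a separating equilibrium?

If types separate, bond earns payment 202 and no bond earns 107.
Competent: bond gives 202 − 11 = 191; no bond gives 107 − 8 = 99. No deviation. ✓
Incompetent: no bond gives 107 − 9 = 98; bond gives 202 − 83 = 119. Would deviate. ✗

No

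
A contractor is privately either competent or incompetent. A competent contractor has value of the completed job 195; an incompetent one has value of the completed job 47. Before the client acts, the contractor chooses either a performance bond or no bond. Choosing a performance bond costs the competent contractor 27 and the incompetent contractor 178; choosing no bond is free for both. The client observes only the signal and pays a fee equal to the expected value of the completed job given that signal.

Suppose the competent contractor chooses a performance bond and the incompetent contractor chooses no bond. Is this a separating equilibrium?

If types separate, bond earns payment 195 and no bond earns 47.
Competent: bond gives 195 − 27 = 168; no bond gives 47 − 0 = 47. No deviation. ✓
Incompetent: no bond gives 47 − 0 = 47; bond gives 195 − 178 = 17. No deviation. ✓
Both incentive constraints hold.

Yes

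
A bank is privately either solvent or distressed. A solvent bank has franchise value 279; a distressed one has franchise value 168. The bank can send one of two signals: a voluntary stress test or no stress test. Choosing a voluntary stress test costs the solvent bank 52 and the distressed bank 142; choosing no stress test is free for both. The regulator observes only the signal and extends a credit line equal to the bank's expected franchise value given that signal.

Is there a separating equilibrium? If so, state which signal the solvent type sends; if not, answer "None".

Try solvent → stress test, distressed → no stress test:
  Under separation the regulator infers type exactly: stress test → solvent (pays 279), no stress test → distressed (pays 168).
  Solvent: stress test gives 279 − 52 = 227; no stress test gives 168 − 0 = 168. No deviation. ✓
  Distressed: no stress test gives 168 − 0 = 168; stress test gives 279 − 142 = 137. No deviation. ✓
Both hold — the solvent type sends stress test.

stress test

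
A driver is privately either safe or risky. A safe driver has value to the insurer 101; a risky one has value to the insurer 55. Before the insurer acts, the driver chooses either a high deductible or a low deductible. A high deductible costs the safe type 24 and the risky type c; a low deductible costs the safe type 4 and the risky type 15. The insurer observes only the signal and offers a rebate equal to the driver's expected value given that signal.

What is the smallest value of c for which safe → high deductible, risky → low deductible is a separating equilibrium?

61

Under separation: high deductible → safe (pays 101); low deductible → risky (pays 55).
Safe: 101 − 24 = 77 ≥ 55 − 4 = 51. Holds regardless of c. ✓
Risky: 55 − 15 ≥ 101 − c, so c ≥ 101 − 40 = 61.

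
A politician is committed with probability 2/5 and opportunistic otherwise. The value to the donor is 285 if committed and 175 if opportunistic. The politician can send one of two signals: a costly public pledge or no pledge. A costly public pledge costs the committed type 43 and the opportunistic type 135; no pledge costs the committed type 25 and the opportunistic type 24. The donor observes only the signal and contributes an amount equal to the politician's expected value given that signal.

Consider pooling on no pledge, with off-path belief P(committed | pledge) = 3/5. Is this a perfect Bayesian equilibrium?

No

At the pooled signal (no pledge) the donor holds the prior 2/5 and pays 2/5·285 + 3/5·175 = 219. Off-path (pledge) belief 3/5 gives 3/5·285 + 2/5·175 = 241.
Committed: no pledge gives 219 − 25 = 194; pledge gives 241 − 43 = 198. Deviates. ✗
Opportunistic: no pledge gives 219 − 24 = 195; pledge gives 241 − 135 = 106. Stays. ✓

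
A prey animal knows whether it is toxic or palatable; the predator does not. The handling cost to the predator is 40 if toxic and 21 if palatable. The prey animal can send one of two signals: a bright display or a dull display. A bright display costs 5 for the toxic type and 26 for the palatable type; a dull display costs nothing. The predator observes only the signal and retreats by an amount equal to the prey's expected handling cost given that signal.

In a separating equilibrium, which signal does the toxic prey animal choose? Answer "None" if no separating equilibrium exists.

bright display

Try toxic → bright display, palatable → dull display:
  Under separation the predator infers type exactly: bright display → toxic (pays 40), dull display → palatable (pays 21).
  Toxic: bright display gives 40 − 5 = 35; dull display gives 21 − 0 = 21. No deviation. ✓
  Palatable: dull display gives 21 − 0 = 21; bright display gives 40 − 26 = 14. No deviation. ✓
Both hold — the toxic type sends bright display.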